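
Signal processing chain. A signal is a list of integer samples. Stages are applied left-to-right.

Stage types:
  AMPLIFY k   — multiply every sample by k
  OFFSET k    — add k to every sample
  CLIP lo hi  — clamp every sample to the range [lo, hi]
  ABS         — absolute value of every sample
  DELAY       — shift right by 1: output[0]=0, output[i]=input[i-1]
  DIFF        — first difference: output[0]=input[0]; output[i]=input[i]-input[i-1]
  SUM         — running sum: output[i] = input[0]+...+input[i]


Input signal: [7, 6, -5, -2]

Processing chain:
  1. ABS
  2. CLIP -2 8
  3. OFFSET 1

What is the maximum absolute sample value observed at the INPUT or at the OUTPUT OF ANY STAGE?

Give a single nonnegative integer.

Input: [7, 6, -5, -2] (max |s|=7)
Stage 1 (ABS): |7|=7, |6|=6, |-5|=5, |-2|=2 -> [7, 6, 5, 2] (max |s|=7)
Stage 2 (CLIP -2 8): clip(7,-2,8)=7, clip(6,-2,8)=6, clip(5,-2,8)=5, clip(2,-2,8)=2 -> [7, 6, 5, 2] (max |s|=7)
Stage 3 (OFFSET 1): 7+1=8, 6+1=7, 5+1=6, 2+1=3 -> [8, 7, 6, 3] (max |s|=8)
Overall max amplitude: 8

Answer: 8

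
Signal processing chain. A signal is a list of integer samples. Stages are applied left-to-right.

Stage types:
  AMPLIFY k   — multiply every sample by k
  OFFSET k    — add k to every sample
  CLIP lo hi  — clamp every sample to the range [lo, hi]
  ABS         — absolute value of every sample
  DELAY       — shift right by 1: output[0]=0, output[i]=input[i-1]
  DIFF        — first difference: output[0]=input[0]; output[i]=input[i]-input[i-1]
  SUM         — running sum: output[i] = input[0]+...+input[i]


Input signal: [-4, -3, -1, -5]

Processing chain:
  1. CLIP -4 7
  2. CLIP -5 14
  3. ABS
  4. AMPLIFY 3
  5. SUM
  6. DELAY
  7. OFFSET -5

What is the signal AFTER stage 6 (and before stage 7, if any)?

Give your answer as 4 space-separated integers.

Input: [-4, -3, -1, -5]
Stage 1 (CLIP -4 7): clip(-4,-4,7)=-4, clip(-3,-4,7)=-3, clip(-1,-4,7)=-1, clip(-5,-4,7)=-4 -> [-4, -3, -1, -4]
Stage 2 (CLIP -5 14): clip(-4,-5,14)=-4, clip(-3,-5,14)=-3, clip(-1,-5,14)=-1, clip(-4,-5,14)=-4 -> [-4, -3, -1, -4]
Stage 3 (ABS): |-4|=4, |-3|=3, |-1|=1, |-4|=4 -> [4, 3, 1, 4]
Stage 4 (AMPLIFY 3): 4*3=12, 3*3=9, 1*3=3, 4*3=12 -> [12, 9, 3, 12]
Stage 5 (SUM): sum[0..0]=12, sum[0..1]=21, sum[0..2]=24, sum[0..3]=36 -> [12, 21, 24, 36]
Stage 6 (DELAY): [0, 12, 21, 24] = [0, 12, 21, 24] -> [0, 12, 21, 24]

Answer: 0 12 21 24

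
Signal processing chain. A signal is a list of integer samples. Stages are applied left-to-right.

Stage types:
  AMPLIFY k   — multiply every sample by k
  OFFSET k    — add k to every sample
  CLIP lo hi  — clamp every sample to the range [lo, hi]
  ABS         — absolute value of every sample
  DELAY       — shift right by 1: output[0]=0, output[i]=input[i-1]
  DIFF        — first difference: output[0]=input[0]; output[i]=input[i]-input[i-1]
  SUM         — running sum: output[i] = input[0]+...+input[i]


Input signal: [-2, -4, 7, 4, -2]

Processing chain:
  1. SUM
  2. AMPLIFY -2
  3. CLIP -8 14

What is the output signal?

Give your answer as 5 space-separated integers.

Input: [-2, -4, 7, 4, -2]
Stage 1 (SUM): sum[0..0]=-2, sum[0..1]=-6, sum[0..2]=1, sum[0..3]=5, sum[0..4]=3 -> [-2, -6, 1, 5, 3]
Stage 2 (AMPLIFY -2): -2*-2=4, -6*-2=12, 1*-2=-2, 5*-2=-10, 3*-2=-6 -> [4, 12, -2, -10, -6]
Stage 3 (CLIP -8 14): clip(4,-8,14)=4, clip(12,-8,14)=12, clip(-2,-8,14)=-2, clip(-10,-8,14)=-8, clip(-6,-8,14)=-6 -> [4, 12, -2, -8, -6]

Answer: 4 12 -2 -8 -6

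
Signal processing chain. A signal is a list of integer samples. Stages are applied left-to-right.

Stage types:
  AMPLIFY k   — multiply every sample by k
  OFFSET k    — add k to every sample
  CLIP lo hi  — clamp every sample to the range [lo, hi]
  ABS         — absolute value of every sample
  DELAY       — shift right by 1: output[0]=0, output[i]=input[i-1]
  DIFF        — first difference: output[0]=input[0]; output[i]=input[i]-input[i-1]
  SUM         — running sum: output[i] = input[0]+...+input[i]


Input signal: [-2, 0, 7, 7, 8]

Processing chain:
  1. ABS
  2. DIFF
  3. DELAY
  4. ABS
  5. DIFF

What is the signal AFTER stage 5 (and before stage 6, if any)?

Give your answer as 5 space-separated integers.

Input: [-2, 0, 7, 7, 8]
Stage 1 (ABS): |-2|=2, |0|=0, |7|=7, |7|=7, |8|=8 -> [2, 0, 7, 7, 8]
Stage 2 (DIFF): s[0]=2, 0-2=-2, 7-0=7, 7-7=0, 8-7=1 -> [2, -2, 7, 0, 1]
Stage 3 (DELAY): [0, 2, -2, 7, 0] = [0, 2, -2, 7, 0] -> [0, 2, -2, 7, 0]
Stage 4 (ABS): |0|=0, |2|=2, |-2|=2, |7|=7, |0|=0 -> [0, 2, 2, 7, 0]
Stage 5 (DIFF): s[0]=0, 2-0=2, 2-2=0, 7-2=5, 0-7=-7 -> [0, 2, 0, 5, -7]

Answer: 0 2 0 5 -7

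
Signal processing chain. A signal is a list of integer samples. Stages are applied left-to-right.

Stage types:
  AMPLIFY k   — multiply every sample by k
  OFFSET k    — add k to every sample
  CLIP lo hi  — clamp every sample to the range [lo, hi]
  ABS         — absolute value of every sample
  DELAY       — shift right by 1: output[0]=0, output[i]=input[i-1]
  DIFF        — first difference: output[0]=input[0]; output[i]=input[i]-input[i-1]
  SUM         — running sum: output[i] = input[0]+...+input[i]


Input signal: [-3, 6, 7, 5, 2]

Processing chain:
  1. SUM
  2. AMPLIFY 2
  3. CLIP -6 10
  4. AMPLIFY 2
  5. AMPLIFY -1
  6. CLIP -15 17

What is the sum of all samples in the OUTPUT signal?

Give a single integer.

Input: [-3, 6, 7, 5, 2]
Stage 1 (SUM): sum[0..0]=-3, sum[0..1]=3, sum[0..2]=10, sum[0..3]=15, sum[0..4]=17 -> [-3, 3, 10, 15, 17]
Stage 2 (AMPLIFY 2): -3*2=-6, 3*2=6, 10*2=20, 15*2=30, 17*2=34 -> [-6, 6, 20, 30, 34]
Stage 3 (CLIP -6 10): clip(-6,-6,10)=-6, clip(6,-6,10)=6, clip(20,-6,10)=10, clip(30,-6,10)=10, clip(34,-6,10)=10 -> [-6, 6, 10, 10, 10]
Stage 4 (AMPLIFY 2): -6*2=-12, 6*2=12, 10*2=20, 10*2=20, 10*2=20 -> [-12, 12, 20, 20, 20]
Stage 5 (AMPLIFY -1): -12*-1=12, 12*-1=-12, 20*-1=-20, 20*-1=-20, 20*-1=-20 -> [12, -12, -20, -20, -20]
Stage 6 (CLIP -15 17): clip(12,-15,17)=12, clip(-12,-15,17)=-12, clip(-20,-15,17)=-15, clip(-20,-15,17)=-15, clip(-20,-15,17)=-15 -> [12, -12, -15, -15, -15]
Output sum: -45

Answer: -45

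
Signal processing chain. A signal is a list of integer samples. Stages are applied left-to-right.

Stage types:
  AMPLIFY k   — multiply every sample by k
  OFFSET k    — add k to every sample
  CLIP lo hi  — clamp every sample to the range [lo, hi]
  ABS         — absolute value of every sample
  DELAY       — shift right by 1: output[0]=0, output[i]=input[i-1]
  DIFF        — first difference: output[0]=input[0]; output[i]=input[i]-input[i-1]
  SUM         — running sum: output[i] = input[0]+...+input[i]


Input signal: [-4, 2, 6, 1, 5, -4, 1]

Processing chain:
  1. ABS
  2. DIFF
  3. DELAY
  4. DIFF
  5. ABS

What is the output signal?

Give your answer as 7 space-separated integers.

Answer: 0 4 6 6 9 9 5

Derivation:
Input: [-4, 2, 6, 1, 5, -4, 1]
Stage 1 (ABS): |-4|=4, |2|=2, |6|=6, |1|=1, |5|=5, |-4|=4, |1|=1 -> [4, 2, 6, 1, 5, 4, 1]
Stage 2 (DIFF): s[0]=4, 2-4=-2, 6-2=4, 1-6=-5, 5-1=4, 4-5=-1, 1-4=-3 -> [4, -2, 4, -5, 4, -1, -3]
Stage 3 (DELAY): [0, 4, -2, 4, -5, 4, -1] = [0, 4, -2, 4, -5, 4, -1] -> [0, 4, -2, 4, -5, 4, -1]
Stage 4 (DIFF): s[0]=0, 4-0=4, -2-4=-6, 4--2=6, -5-4=-9, 4--5=9, -1-4=-5 -> [0, 4, -6, 6, -9, 9, -5]
Stage 5 (ABS): |0|=0, |4|=4, |-6|=6, |6|=6, |-9|=9, |9|=9, |-5|=5 -> [0, 4, 6, 6, 9, 9, 5]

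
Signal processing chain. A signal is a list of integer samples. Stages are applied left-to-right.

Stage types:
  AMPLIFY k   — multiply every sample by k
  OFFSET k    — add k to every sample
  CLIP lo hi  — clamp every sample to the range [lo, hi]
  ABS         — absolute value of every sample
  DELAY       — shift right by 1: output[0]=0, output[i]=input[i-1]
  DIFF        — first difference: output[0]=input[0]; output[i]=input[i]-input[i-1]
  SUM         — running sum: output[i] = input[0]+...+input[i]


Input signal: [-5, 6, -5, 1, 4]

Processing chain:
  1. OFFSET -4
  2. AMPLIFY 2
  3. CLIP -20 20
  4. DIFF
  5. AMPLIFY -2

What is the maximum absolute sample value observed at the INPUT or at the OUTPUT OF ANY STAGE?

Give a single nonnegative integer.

Input: [-5, 6, -5, 1, 4] (max |s|=6)
Stage 1 (OFFSET -4): -5+-4=-9, 6+-4=2, -5+-4=-9, 1+-4=-3, 4+-4=0 -> [-9, 2, -9, -3, 0] (max |s|=9)
Stage 2 (AMPLIFY 2): -9*2=-18, 2*2=4, -9*2=-18, -3*2=-6, 0*2=0 -> [-18, 4, -18, -6, 0] (max |s|=18)
Stage 3 (CLIP -20 20): clip(-18,-20,20)=-18, clip(4,-20,20)=4, clip(-18,-20,20)=-18, clip(-6,-20,20)=-6, clip(0,-20,20)=0 -> [-18, 4, -18, -6, 0] (max |s|=18)
Stage 4 (DIFF): s[0]=-18, 4--18=22, -18-4=-22, -6--18=12, 0--6=6 -> [-18, 22, -22, 12, 6] (max |s|=22)
Stage 5 (AMPLIFY -2): -18*-2=36, 22*-2=-44, -22*-2=44, 12*-2=-24, 6*-2=-12 -> [36, -44, 44, -24, -12] (max |s|=44)
Overall max amplitude: 44

Answer: 44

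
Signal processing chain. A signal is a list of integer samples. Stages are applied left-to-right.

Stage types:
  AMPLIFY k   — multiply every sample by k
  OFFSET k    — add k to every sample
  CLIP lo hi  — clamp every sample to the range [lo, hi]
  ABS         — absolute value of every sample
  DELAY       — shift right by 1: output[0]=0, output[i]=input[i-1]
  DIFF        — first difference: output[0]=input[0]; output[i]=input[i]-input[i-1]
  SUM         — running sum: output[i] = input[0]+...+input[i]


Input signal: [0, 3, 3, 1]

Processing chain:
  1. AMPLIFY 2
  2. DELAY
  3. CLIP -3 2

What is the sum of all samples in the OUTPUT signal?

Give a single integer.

Input: [0, 3, 3, 1]
Stage 1 (AMPLIFY 2): 0*2=0, 3*2=6, 3*2=6, 1*2=2 -> [0, 6, 6, 2]
Stage 2 (DELAY): [0, 0, 6, 6] = [0, 0, 6, 6] -> [0, 0, 6, 6]
Stage 3 (CLIP -3 2): clip(0,-3,2)=0, clip(0,-3,2)=0, clip(6,-3,2)=2, clip(6,-3,2)=2 -> [0, 0, 2, 2]
Output sum: 4

Answer: 4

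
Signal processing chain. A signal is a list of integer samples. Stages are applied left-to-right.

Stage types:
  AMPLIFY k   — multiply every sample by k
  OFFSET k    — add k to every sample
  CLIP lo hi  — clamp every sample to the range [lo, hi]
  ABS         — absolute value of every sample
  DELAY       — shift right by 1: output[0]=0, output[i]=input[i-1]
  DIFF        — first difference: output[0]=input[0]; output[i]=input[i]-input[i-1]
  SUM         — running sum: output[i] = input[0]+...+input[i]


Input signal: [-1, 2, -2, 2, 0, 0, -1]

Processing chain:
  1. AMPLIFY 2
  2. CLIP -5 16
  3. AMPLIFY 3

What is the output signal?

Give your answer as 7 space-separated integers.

Answer: -6 12 -12 12 0 0 -6

Derivation:
Input: [-1, 2, -2, 2, 0, 0, -1]
Stage 1 (AMPLIFY 2): -1*2=-2, 2*2=4, -2*2=-4, 2*2=4, 0*2=0, 0*2=0, -1*2=-2 -> [-2, 4, -4, 4, 0, 0, -2]
Stage 2 (CLIP -5 16): clip(-2,-5,16)=-2, clip(4,-5,16)=4, clip(-4,-5,16)=-4, clip(4,-5,16)=4, clip(0,-5,16)=0, clip(0,-5,16)=0, clip(-2,-5,16)=-2 -> [-2, 4, -4, 4, 0, 0, -2]
Stage 3 (AMPLIFY 3): -2*3=-6, 4*3=12, -4*3=-12, 4*3=12, 0*3=0, 0*3=0, -2*3=-6 -> [-6, 12, -12, 12, 0, 0, -6]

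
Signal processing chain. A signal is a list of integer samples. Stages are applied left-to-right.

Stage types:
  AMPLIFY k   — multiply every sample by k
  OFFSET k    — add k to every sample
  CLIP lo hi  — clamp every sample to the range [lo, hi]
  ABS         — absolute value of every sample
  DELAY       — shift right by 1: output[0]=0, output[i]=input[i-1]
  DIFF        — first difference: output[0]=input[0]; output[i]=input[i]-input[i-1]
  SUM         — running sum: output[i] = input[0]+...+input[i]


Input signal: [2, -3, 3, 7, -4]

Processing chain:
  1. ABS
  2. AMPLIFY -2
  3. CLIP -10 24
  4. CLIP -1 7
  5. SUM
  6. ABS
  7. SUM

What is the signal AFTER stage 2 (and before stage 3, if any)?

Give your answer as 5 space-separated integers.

Answer: -4 -6 -6 -14 -8

Derivation:
Input: [2, -3, 3, 7, -4]
Stage 1 (ABS): |2|=2, |-3|=3, |3|=3, |7|=7, |-4|=4 -> [2, 3, 3, 7, 4]
Stage 2 (AMPLIFY -2): 2*-2=-4, 3*-2=-6, 3*-2=-6, 7*-2=-14, 4*-2=-8 -> [-4, -6, -6, -14, -8]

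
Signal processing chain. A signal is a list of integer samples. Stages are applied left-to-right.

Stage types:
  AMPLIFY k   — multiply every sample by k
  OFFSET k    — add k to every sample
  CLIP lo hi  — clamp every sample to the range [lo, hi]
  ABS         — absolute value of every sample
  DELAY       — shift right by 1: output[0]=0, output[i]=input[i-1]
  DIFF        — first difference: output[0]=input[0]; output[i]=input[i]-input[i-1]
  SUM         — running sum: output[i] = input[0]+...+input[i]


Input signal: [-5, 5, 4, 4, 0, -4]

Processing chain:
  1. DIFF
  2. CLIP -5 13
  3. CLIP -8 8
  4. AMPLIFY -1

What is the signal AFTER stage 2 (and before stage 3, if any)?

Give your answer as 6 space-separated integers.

Answer: -5 10 -1 0 -4 -4

Derivation:
Input: [-5, 5, 4, 4, 0, -4]
Stage 1 (DIFF): s[0]=-5, 5--5=10, 4-5=-1, 4-4=0, 0-4=-4, -4-0=-4 -> [-5, 10, -1, 0, -4, -4]
Stage 2 (CLIP -5 13): clip(-5,-5,13)=-5, clip(10,-5,13)=10, clip(-1,-5,13)=-1, clip(0,-5,13)=0, clip(-4,-5,13)=-4, clip(-4,-5,13)=-4 -> [-5, 10, -1, 0, -4, -4]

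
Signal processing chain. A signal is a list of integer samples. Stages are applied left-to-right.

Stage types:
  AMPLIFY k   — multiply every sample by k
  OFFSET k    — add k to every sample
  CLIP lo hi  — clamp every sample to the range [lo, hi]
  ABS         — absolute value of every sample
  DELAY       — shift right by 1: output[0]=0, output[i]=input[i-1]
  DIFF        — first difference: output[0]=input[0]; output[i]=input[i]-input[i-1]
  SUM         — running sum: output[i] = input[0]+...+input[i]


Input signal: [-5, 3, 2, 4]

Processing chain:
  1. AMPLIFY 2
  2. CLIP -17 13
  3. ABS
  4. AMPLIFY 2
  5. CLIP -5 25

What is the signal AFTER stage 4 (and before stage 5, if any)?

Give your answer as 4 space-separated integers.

Answer: 20 12 8 16

Derivation:
Input: [-5, 3, 2, 4]
Stage 1 (AMPLIFY 2): -5*2=-10, 3*2=6, 2*2=4, 4*2=8 -> [-10, 6, 4, 8]
Stage 2 (CLIP -17 13): clip(-10,-17,13)=-10, clip(6,-17,13)=6, clip(4,-17,13)=4, clip(8,-17,13)=8 -> [-10, 6, 4, 8]
Stage 3 (ABS): |-10|=10, |6|=6, |4|=4, |8|=8 -> [10, 6, 4, 8]
Stage 4 (AMPLIFY 2): 10*2=20, 6*2=12, 4*2=8, 8*2=16 -> [20, 12, 8, 16]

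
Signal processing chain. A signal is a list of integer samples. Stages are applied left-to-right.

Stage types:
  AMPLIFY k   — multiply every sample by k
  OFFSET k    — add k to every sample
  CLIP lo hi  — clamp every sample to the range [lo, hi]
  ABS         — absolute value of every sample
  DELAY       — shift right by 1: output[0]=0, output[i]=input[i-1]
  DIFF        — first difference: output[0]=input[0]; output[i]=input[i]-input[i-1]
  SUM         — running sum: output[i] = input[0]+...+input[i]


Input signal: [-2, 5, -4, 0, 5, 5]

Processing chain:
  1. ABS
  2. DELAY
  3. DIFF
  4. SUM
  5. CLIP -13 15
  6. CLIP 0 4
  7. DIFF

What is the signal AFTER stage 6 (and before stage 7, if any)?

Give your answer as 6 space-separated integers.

Answer: 0 2 4 4 0 4

Derivation:
Input: [-2, 5, -4, 0, 5, 5]
Stage 1 (ABS): |-2|=2, |5|=5, |-4|=4, |0|=0, |5|=5, |5|=5 -> [2, 5, 4, 0, 5, 5]
Stage 2 (DELAY): [0, 2, 5, 4, 0, 5] = [0, 2, 5, 4, 0, 5] -> [0, 2, 5, 4, 0, 5]
Stage 3 (DIFF): s[0]=0, 2-0=2, 5-2=3, 4-5=-1, 0-4=-4, 5-0=5 -> [0, 2, 3, -1, -4, 5]
Stage 4 (SUM): sum[0..0]=0, sum[0..1]=2, sum[0..2]=5, sum[0..3]=4, sum[0..4]=0, sum[0..5]=5 -> [0, 2, 5, 4, 0, 5]
Stage 5 (CLIP -13 15): clip(0,-13,15)=0, clip(2,-13,15)=2, clip(5,-13,15)=5, clip(4,-13,15)=4, clip(0,-13,15)=0, clip(5,-13,15)=5 -> [0, 2, 5, 4, 0, 5]
Stage 6 (CLIP 0 4): clip(0,0,4)=0, clip(2,0,4)=2, clip(5,0,4)=4, clip(4,0,4)=4, clip(0,0,4)=0, clip(5,0,4)=4 -> [0, 2, 4, 4, 0, 4]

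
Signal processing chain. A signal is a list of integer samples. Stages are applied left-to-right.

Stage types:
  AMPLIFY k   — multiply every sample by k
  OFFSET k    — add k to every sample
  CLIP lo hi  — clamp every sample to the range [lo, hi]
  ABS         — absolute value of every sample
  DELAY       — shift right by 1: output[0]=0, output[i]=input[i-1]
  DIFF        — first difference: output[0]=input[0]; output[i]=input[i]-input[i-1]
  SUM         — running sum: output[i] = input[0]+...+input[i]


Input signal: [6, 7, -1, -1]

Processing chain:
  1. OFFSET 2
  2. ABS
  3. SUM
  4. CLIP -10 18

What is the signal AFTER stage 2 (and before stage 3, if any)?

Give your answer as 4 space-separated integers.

Input: [6, 7, -1, -1]
Stage 1 (OFFSET 2): 6+2=8, 7+2=9, -1+2=1, -1+2=1 -> [8, 9, 1, 1]
Stage 2 (ABS): |8|=8, |9|=9, |1|=1, |1|=1 -> [8, 9, 1, 1]

Answer: 8 9 1 1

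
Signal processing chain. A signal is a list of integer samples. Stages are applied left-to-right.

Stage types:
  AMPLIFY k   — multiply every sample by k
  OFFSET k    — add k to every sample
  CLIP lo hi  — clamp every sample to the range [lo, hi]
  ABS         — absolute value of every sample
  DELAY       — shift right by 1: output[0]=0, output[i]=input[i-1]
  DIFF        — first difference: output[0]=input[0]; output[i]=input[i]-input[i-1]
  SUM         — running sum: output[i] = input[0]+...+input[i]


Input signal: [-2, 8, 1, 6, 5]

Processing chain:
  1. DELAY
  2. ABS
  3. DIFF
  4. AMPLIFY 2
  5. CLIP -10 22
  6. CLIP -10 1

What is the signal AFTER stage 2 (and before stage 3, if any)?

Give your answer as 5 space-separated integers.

Answer: 0 2 8 1 6

Derivation:
Input: [-2, 8, 1, 6, 5]
Stage 1 (DELAY): [0, -2, 8, 1, 6] = [0, -2, 8, 1, 6] -> [0, -2, 8, 1, 6]
Stage 2 (ABS): |0|=0, |-2|=2, |8|=8, |1|=1, |6|=6 -> [0, 2, 8, 1, 6]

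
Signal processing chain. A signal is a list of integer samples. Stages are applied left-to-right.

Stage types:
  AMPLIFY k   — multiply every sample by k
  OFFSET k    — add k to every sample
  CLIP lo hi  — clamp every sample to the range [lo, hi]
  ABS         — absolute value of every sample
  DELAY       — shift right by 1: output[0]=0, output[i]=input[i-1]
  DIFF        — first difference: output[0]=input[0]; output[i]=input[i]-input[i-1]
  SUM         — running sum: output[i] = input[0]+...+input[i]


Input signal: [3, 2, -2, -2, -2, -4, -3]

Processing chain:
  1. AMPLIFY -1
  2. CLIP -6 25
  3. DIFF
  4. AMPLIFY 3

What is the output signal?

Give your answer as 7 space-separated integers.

Answer: -9 3 12 0 0 6 -3

Derivation:
Input: [3, 2, -2, -2, -2, -4, -3]
Stage 1 (AMPLIFY -1): 3*-1=-3, 2*-1=-2, -2*-1=2, -2*-1=2, -2*-1=2, -4*-1=4, -3*-1=3 -> [-3, -2, 2, 2, 2, 4, 3]
Stage 2 (CLIP -6 25): clip(-3,-6,25)=-3, clip(-2,-6,25)=-2, clip(2,-6,25)=2, clip(2,-6,25)=2, clip(2,-6,25)=2, clip(4,-6,25)=4, clip(3,-6,25)=3 -> [-3, -2, 2, 2, 2, 4, 3]
Stage 3 (DIFF): s[0]=-3, -2--3=1, 2--2=4, 2-2=0, 2-2=0, 4-2=2, 3-4=-1 -> [-3, 1, 4, 0, 0, 2, -1]
Stage 4 (AMPLIFY 3): -3*3=-9, 1*3=3, 4*3=12, 0*3=0, 0*3=0, 2*3=6, -1*3=-3 -> [-9, 3, 12, 0, 0, 6, -3]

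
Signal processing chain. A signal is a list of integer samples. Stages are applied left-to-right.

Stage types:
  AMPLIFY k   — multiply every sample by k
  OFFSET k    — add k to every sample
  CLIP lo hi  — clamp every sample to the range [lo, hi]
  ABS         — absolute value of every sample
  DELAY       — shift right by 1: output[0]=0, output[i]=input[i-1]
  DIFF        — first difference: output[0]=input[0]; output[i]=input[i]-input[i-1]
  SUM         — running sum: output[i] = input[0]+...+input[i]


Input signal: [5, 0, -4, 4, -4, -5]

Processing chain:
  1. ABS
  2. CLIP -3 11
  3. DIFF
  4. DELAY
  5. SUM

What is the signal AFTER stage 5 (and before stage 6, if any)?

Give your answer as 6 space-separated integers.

Answer: 0 5 0 4 4 4

Derivation:
Input: [5, 0, -4, 4, -4, -5]
Stage 1 (ABS): |5|=5, |0|=0, |-4|=4, |4|=4, |-4|=4, |-5|=5 -> [5, 0, 4, 4, 4, 5]
Stage 2 (CLIP -3 11): clip(5,-3,11)=5, clip(0,-3,11)=0, clip(4,-3,11)=4, clip(4,-3,11)=4, clip(4,-3,11)=4, clip(5,-3,11)=5 -> [5, 0, 4, 4, 4, 5]
Stage 3 (DIFF): s[0]=5, 0-5=-5, 4-0=4, 4-4=0, 4-4=0, 5-4=1 -> [5, -5, 4, 0, 0, 1]
Stage 4 (DELAY): [0, 5, -5, 4, 0, 0] = [0, 5, -5, 4, 0, 0] -> [0, 5, -5, 4, 0, 0]
Stage 5 (SUM): sum[0..0]=0, sum[0..1]=5, sum[0..2]=0, sum[0..3]=4, sum[0..4]=4, sum[0..5]=4 -> [0, 5, 0, 4, 4, 4]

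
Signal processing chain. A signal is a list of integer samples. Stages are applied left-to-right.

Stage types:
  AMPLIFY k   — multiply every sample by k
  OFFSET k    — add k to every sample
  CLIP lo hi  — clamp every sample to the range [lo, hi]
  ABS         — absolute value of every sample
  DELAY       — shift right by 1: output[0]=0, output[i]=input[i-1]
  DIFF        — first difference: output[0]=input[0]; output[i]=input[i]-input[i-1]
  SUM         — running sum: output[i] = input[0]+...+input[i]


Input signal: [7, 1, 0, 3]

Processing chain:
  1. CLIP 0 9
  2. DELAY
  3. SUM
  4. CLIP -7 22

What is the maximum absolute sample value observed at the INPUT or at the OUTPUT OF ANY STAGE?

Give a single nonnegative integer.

Input: [7, 1, 0, 3] (max |s|=7)
Stage 1 (CLIP 0 9): clip(7,0,9)=7, clip(1,0,9)=1, clip(0,0,9)=0, clip(3,0,9)=3 -> [7, 1, 0, 3] (max |s|=7)
Stage 2 (DELAY): [0, 7, 1, 0] = [0, 7, 1, 0] -> [0, 7, 1, 0] (max |s|=7)
Stage 3 (SUM): sum[0..0]=0, sum[0..1]=7, sum[0..2]=8, sum[0..3]=8 -> [0, 7, 8, 8] (max |s|=8)
Stage 4 (CLIP -7 22): clip(0,-7,22)=0, clip(7,-7,22)=7, clip(8,-7,22)=8, clip(8,-7,22)=8 -> [0, 7, 8, 8] (max |s|=8)
Overall max amplitude: 8

Answer: 8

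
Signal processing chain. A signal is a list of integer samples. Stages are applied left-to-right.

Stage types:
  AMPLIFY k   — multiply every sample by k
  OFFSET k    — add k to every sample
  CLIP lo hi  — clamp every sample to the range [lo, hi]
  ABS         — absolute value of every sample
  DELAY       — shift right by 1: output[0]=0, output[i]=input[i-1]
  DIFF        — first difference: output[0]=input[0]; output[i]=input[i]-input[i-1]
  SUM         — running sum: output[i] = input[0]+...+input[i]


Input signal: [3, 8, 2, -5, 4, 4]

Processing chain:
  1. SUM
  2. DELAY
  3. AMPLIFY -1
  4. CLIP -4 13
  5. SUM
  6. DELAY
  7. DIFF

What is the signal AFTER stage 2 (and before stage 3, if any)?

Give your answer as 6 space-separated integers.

Input: [3, 8, 2, -5, 4, 4]
Stage 1 (SUM): sum[0..0]=3, sum[0..1]=11, sum[0..2]=13, sum[0..3]=8, sum[0..4]=12, sum[0..5]=16 -> [3, 11, 13, 8, 12, 16]
Stage 2 (DELAY): [0, 3, 11, 13, 8, 12] = [0, 3, 11, 13, 8, 12] -> [0, 3, 11, 13, 8, 12]

Answer: 0 3 11 13 8 12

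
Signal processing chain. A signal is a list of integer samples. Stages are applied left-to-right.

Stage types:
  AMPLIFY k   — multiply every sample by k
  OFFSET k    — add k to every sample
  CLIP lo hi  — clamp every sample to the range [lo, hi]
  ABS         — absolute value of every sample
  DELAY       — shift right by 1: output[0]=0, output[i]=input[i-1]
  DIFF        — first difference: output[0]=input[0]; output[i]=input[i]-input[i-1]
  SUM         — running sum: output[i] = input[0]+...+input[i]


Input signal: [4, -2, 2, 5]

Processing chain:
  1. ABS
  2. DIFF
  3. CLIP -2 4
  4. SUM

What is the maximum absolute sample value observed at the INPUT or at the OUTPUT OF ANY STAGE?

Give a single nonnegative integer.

Input: [4, -2, 2, 5] (max |s|=5)
Stage 1 (ABS): |4|=4, |-2|=2, |2|=2, |5|=5 -> [4, 2, 2, 5] (max |s|=5)
Stage 2 (DIFF): s[0]=4, 2-4=-2, 2-2=0, 5-2=3 -> [4, -2, 0, 3] (max |s|=4)
Stage 3 (CLIP -2 4): clip(4,-2,4)=4, clip(-2,-2,4)=-2, clip(0,-2,4)=0, clip(3,-2,4)=3 -> [4, -2, 0, 3] (max |s|=4)
Stage 4 (SUM): sum[0..0]=4, sum[0..1]=2, sum[0..2]=2, sum[0..3]=5 -> [4, 2, 2, 5] (max |s|=5)
Overall max amplitude: 5

Answer: 5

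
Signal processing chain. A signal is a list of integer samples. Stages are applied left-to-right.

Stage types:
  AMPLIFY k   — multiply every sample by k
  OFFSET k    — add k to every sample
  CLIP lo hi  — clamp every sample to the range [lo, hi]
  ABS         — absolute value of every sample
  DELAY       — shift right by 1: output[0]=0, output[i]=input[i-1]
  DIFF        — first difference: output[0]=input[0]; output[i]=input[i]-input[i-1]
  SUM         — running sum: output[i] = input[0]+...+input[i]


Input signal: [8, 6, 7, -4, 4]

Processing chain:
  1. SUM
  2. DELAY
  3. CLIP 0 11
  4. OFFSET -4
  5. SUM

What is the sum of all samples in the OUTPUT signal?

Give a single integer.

Input: [8, 6, 7, -4, 4]
Stage 1 (SUM): sum[0..0]=8, sum[0..1]=14, sum[0..2]=21, sum[0..3]=17, sum[0..4]=21 -> [8, 14, 21, 17, 21]
Stage 2 (DELAY): [0, 8, 14, 21, 17] = [0, 8, 14, 21, 17] -> [0, 8, 14, 21, 17]
Stage 3 (CLIP 0 11): clip(0,0,11)=0, clip(8,0,11)=8, clip(14,0,11)=11, clip(21,0,11)=11, clip(17,0,11)=11 -> [0, 8, 11, 11, 11]
Stage 4 (OFFSET -4): 0+-4=-4, 8+-4=4, 11+-4=7, 11+-4=7, 11+-4=7 -> [-4, 4, 7, 7, 7]
Stage 5 (SUM): sum[0..0]=-4, sum[0..1]=0, sum[0..2]=7, sum[0..3]=14, sum[0..4]=21 -> [-4, 0, 7, 14, 21]
Output sum: 38

Answer: 38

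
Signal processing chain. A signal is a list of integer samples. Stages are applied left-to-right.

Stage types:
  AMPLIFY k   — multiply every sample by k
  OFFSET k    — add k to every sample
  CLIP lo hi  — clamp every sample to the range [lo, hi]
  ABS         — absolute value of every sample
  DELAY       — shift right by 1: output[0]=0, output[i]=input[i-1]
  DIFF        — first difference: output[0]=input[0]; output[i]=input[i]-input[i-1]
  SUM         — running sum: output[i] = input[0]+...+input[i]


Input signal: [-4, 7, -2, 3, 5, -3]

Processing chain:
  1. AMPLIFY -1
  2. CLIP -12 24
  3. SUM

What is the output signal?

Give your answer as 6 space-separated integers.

Input: [-4, 7, -2, 3, 5, -3]
Stage 1 (AMPLIFY -1): -4*-1=4, 7*-1=-7, -2*-1=2, 3*-1=-3, 5*-1=-5, -3*-1=3 -> [4, -7, 2, -3, -5, 3]
Stage 2 (CLIP -12 24): clip(4,-12,24)=4, clip(-7,-12,24)=-7, clip(2,-12,24)=2, clip(-3,-12,24)=-3, clip(-5,-12,24)=-5, clip(3,-12,24)=3 -> [4, -7, 2, -3, -5, 3]
Stage 3 (SUM): sum[0..0]=4, sum[0..1]=-3, sum[0..2]=-1, sum[0..3]=-4, sum[0..4]=-9, sum[0..5]=-6 -> [4, -3, -1, -4, -9, -6]

Answer: 4 -3 -1 -4 -9 -6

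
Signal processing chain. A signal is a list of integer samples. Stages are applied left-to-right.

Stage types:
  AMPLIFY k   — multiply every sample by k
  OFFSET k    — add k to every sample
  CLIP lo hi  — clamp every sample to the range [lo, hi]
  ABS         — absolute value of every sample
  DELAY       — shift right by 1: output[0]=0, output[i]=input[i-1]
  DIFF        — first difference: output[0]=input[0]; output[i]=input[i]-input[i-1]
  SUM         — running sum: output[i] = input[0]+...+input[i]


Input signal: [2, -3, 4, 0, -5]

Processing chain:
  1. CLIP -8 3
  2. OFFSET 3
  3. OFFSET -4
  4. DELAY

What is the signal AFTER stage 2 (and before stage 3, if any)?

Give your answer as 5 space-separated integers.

Answer: 5 0 6 3 -2

Derivation:
Input: [2, -3, 4, 0, -5]
Stage 1 (CLIP -8 3): clip(2,-8,3)=2, clip(-3,-8,3)=-3, clip(4,-8,3)=3, clip(0,-8,3)=0, clip(-5,-8,3)=-5 -> [2, -3, 3, 0, -5]
Stage 2 (OFFSET 3): 2+3=5, -3+3=0, 3+3=6, 0+3=3, -5+3=-2 -> [5, 0, 6, 3, -2]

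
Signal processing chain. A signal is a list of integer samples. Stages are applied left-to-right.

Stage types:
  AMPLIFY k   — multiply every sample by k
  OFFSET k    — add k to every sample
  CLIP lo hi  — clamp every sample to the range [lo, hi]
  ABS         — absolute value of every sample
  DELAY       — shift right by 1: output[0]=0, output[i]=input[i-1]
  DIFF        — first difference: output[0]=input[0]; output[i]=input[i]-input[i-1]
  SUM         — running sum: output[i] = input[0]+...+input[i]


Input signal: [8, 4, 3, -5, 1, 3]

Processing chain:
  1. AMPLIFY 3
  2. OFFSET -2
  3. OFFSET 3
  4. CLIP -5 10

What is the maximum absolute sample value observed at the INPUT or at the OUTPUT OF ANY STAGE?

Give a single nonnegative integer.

Answer: 25

Derivation:
Input: [8, 4, 3, -5, 1, 3] (max |s|=8)
Stage 1 (AMPLIFY 3): 8*3=24, 4*3=12, 3*3=9, -5*3=-15, 1*3=3, 3*3=9 -> [24, 12, 9, -15, 3, 9] (max |s|=24)
Stage 2 (OFFSET -2): 24+-2=22, 12+-2=10, 9+-2=7, -15+-2=-17, 3+-2=1, 9+-2=7 -> [22, 10, 7, -17, 1, 7] (max |s|=22)
Stage 3 (OFFSET 3): 22+3=25, 10+3=13, 7+3=10, -17+3=-14, 1+3=4, 7+3=10 -> [25, 13, 10, -14, 4, 10] (max |s|=25)
Stage 4 (CLIP -5 10): clip(25,-5,10)=10, clip(13,-5,10)=10, clip(10,-5,10)=10, clip(-14,-5,10)=-5, clip(4,-5,10)=4, clip(10,-5,10)=10 -> [10, 10, 10, -5, 4, 10] (max |s|=10)
Overall max amplitude: 25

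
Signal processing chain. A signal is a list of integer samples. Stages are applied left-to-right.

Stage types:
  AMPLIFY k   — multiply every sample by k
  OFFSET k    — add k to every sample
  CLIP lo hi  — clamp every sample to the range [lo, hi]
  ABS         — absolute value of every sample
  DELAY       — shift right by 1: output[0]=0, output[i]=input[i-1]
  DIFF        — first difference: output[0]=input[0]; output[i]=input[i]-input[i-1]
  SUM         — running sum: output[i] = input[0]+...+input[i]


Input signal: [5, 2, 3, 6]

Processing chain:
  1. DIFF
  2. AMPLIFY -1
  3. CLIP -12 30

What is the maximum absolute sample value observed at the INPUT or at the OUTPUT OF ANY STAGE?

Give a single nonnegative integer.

Answer: 6

Derivation:
Input: [5, 2, 3, 6] (max |s|=6)
Stage 1 (DIFF): s[0]=5, 2-5=-3, 3-2=1, 6-3=3 -> [5, -3, 1, 3] (max |s|=5)
Stage 2 (AMPLIFY -1): 5*-1=-5, -3*-1=3, 1*-1=-1, 3*-1=-3 -> [-5, 3, -1, -3] (max |s|=5)
Stage 3 (CLIP -12 30): clip(-5,-12,30)=-5, clip(3,-12,30)=3, clip(-1,-12,30)=-1, clip(-3,-12,30)=-3 -> [-5, 3, -1, -3] (max |s|=5)
Overall max amplitude: 6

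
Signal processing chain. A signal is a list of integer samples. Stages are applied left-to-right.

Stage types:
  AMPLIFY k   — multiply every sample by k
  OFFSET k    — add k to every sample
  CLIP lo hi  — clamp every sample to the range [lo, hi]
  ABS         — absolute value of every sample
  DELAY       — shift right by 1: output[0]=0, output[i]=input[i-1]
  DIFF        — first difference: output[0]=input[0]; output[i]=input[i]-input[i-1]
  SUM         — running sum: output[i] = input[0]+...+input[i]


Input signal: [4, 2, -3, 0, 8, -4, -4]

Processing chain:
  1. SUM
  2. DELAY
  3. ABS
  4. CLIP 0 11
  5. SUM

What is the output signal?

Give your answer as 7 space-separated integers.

Answer: 0 4 10 13 16 27 34

Derivation:
Input: [4, 2, -3, 0, 8, -4, -4]
Stage 1 (SUM): sum[0..0]=4, sum[0..1]=6, sum[0..2]=3, sum[0..3]=3, sum[0..4]=11, sum[0..5]=7, sum[0..6]=3 -> [4, 6, 3, 3, 11, 7, 3]
Stage 2 (DELAY): [0, 4, 6, 3, 3, 11, 7] = [0, 4, 6, 3, 3, 11, 7] -> [0, 4, 6, 3, 3, 11, 7]
Stage 3 (ABS): |0|=0, |4|=4, |6|=6, |3|=3, |3|=3, |11|=11, |7|=7 -> [0, 4, 6, 3, 3, 11, 7]
Stage 4 (CLIP 0 11): clip(0,0,11)=0, clip(4,0,11)=4, clip(6,0,11)=6, clip(3,0,11)=3, clip(3,0,11)=3, clip(11,0,11)=11, clip(7,0,11)=7 -> [0, 4, 6, 3, 3, 11, 7]
Stage 5 (SUM): sum[0..0]=0, sum[0..1]=4, sum[0..2]=10, sum[0..3]=13, sum[0..4]=16, sum[0..5]=27, sum[0..6]=34 -> [0, 4, 10, 13, 16, 27, 34]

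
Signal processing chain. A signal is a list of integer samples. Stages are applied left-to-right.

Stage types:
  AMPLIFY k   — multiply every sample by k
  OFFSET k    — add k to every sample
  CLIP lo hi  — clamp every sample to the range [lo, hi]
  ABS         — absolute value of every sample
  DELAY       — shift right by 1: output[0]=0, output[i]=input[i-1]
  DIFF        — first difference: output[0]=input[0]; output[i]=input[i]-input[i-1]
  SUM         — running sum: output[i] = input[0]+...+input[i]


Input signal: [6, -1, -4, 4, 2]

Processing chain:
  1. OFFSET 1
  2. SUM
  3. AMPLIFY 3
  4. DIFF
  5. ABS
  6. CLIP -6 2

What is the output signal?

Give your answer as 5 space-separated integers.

Input: [6, -1, -4, 4, 2]
Stage 1 (OFFSET 1): 6+1=7, -1+1=0, -4+1=-3, 4+1=5, 2+1=3 -> [7, 0, -3, 5, 3]
Stage 2 (SUM): sum[0..0]=7, sum[0..1]=7, sum[0..2]=4, sum[0..3]=9, sum[0..4]=12 -> [7, 7, 4, 9, 12]
Stage 3 (AMPLIFY 3): 7*3=21, 7*3=21, 4*3=12, 9*3=27, 12*3=36 -> [21, 21, 12, 27, 36]
Stage 4 (DIFF): s[0]=21, 21-21=0, 12-21=-9, 27-12=15, 36-27=9 -> [21, 0, -9, 15, 9]
Stage 5 (ABS): |21|=21, |0|=0, |-9|=9, |15|=15, |9|=9 -> [21, 0, 9, 15, 9]
Stage 6 (CLIP -6 2): clip(21,-6,2)=2, clip(0,-6,2)=0, clip(9,-6,2)=2, clip(15,-6,2)=2, clip(9,-6,2)=2 -> [2, 0, 2, 2, 2]

Answer: 2 0 2 2 2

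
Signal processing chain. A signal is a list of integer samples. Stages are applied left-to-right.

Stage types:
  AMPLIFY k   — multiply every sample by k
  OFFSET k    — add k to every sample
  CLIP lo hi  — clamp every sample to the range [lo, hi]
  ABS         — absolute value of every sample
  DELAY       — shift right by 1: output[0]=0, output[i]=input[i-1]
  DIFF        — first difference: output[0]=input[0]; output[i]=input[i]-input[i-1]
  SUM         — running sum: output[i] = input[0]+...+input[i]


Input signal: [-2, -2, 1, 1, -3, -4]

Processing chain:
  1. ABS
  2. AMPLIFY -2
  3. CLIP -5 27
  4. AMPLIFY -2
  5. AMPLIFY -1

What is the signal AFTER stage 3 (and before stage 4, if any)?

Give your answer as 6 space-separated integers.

Input: [-2, -2, 1, 1, -3, -4]
Stage 1 (ABS): |-2|=2, |-2|=2, |1|=1, |1|=1, |-3|=3, |-4|=4 -> [2, 2, 1, 1, 3, 4]
Stage 2 (AMPLIFY -2): 2*-2=-4, 2*-2=-4, 1*-2=-2, 1*-2=-2, 3*-2=-6, 4*-2=-8 -> [-4, -4, -2, -2, -6, -8]
Stage 3 (CLIP -5 27): clip(-4,-5,27)=-4, clip(-4,-5,27)=-4, clip(-2,-5,27)=-2, clip(-2,-5,27)=-2, clip(-6,-5,27)=-5, clip(-8,-5,27)=-5 -> [-4, -4, -2, -2, -5, -5]

Answer: -4 -4 -2 -2 -5 -5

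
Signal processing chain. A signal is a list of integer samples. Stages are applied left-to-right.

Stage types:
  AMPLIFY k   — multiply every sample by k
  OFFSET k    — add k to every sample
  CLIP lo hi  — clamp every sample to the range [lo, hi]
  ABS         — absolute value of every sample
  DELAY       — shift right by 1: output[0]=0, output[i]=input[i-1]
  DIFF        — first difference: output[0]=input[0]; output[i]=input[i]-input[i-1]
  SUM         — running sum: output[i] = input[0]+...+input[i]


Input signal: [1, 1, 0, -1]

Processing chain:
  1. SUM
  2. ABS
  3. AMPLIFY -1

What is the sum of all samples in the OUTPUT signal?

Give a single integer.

Answer: -6

Derivation:
Input: [1, 1, 0, -1]
Stage 1 (SUM): sum[0..0]=1, sum[0..1]=2, sum[0..2]=2, sum[0..3]=1 -> [1, 2, 2, 1]
Stage 2 (ABS): |1|=1, |2|=2, |2|=2, |1|=1 -> [1, 2, 2, 1]
Stage 3 (AMPLIFY -1): 1*-1=-1, 2*-1=-2, 2*-1=-2, 1*-1=-1 -> [-1, -2, -2, -1]
Output sum: -6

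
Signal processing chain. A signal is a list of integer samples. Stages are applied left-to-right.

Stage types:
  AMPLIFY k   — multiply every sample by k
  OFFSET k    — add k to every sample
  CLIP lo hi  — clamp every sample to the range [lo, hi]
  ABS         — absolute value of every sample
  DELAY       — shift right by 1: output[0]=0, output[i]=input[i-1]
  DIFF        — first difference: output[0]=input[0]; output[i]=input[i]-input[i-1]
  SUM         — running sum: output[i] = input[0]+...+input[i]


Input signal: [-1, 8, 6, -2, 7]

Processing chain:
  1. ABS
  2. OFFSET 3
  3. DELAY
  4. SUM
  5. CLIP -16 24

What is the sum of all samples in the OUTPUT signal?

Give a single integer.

Input: [-1, 8, 6, -2, 7]
Stage 1 (ABS): |-1|=1, |8|=8, |6|=6, |-2|=2, |7|=7 -> [1, 8, 6, 2, 7]
Stage 2 (OFFSET 3): 1+3=4, 8+3=11, 6+3=9, 2+3=5, 7+3=10 -> [4, 11, 9, 5, 10]
Stage 3 (DELAY): [0, 4, 11, 9, 5] = [0, 4, 11, 9, 5] -> [0, 4, 11, 9, 5]
Stage 4 (SUM): sum[0..0]=0, sum[0..1]=4, sum[0..2]=15, sum[0..3]=24, sum[0..4]=29 -> [0, 4, 15, 24, 29]
Stage 5 (CLIP -16 24): clip(0,-16,24)=0, clip(4,-16,24)=4, clip(15,-16,24)=15, clip(24,-16,24)=24, clip(29,-16,24)=24 -> [0, 4, 15, 24, 24]
Output sum: 67

Answer: 67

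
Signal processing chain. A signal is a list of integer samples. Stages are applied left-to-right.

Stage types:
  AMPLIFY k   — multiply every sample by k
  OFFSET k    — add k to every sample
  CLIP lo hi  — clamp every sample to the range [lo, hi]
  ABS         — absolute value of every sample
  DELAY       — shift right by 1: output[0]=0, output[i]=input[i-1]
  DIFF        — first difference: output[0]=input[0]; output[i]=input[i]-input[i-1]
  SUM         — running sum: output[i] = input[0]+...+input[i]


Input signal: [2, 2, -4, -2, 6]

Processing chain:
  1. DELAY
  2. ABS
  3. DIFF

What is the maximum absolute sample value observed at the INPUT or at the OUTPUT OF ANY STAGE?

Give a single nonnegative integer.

Input: [2, 2, -4, -2, 6] (max |s|=6)
Stage 1 (DELAY): [0, 2, 2, -4, -2] = [0, 2, 2, -4, -2] -> [0, 2, 2, -4, -2] (max |s|=4)
Stage 2 (ABS): |0|=0, |2|=2, |2|=2, |-4|=4, |-2|=2 -> [0, 2, 2, 4, 2] (max |s|=4)
Stage 3 (DIFF): s[0]=0, 2-0=2, 2-2=0, 4-2=2, 2-4=-2 -> [0, 2, 0, 2, -2] (max |s|=2)
Overall max amplitude: 6

Answer: 6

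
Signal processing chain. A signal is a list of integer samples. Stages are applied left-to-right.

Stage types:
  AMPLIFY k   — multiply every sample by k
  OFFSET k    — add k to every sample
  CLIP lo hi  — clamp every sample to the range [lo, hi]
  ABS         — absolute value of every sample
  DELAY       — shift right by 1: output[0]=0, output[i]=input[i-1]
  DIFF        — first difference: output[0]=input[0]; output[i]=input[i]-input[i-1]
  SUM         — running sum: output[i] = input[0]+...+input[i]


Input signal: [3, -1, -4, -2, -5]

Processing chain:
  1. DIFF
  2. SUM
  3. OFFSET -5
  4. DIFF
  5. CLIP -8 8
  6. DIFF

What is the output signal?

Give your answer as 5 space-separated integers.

Input: [3, -1, -4, -2, -5]
Stage 1 (DIFF): s[0]=3, -1-3=-4, -4--1=-3, -2--4=2, -5--2=-3 -> [3, -4, -3, 2, -3]
Stage 2 (SUM): sum[0..0]=3, sum[0..1]=-1, sum[0..2]=-4, sum[0..3]=-2, sum[0..4]=-5 -> [3, -1, -4, -2, -5]
Stage 3 (OFFSET -5): 3+-5=-2, -1+-5=-6, -4+-5=-9, -2+-5=-7, -5+-5=-10 -> [-2, -6, -9, -7, -10]
Stage 4 (DIFF): s[0]=-2, -6--2=-4, -9--6=-3, -7--9=2, -10--7=-3 -> [-2, -4, -3, 2, -3]
Stage 5 (CLIP -8 8): clip(-2,-8,8)=-2, clip(-4,-8,8)=-4, clip(-3,-8,8)=-3, clip(2,-8,8)=2, clip(-3,-8,8)=-3 -> [-2, -4, -3, 2, -3]
Stage 6 (DIFF): s[0]=-2, -4--2=-2, -3--4=1, 2--3=5, -3-2=-5 -> [-2, -2, 1, 5, -5]

Answer: -2 -2 1 5 -5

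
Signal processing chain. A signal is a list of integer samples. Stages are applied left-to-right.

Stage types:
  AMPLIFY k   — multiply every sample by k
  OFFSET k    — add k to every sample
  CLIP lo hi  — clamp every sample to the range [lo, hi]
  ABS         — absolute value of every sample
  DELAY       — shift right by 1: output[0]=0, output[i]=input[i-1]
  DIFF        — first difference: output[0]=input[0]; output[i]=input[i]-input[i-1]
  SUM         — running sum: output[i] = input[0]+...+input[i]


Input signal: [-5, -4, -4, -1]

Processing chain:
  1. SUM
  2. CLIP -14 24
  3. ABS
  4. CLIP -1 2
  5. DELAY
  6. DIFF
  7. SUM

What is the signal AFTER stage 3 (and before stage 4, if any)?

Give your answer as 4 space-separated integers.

Input: [-5, -4, -4, -1]
Stage 1 (SUM): sum[0..0]=-5, sum[0..1]=-9, sum[0..2]=-13, sum[0..3]=-14 -> [-5, -9, -13, -14]
Stage 2 (CLIP -14 24): clip(-5,-14,24)=-5, clip(-9,-14,24)=-9, clip(-13,-14,24)=-13, clip(-14,-14,24)=-14 -> [-5, -9, -13, -14]
Stage 3 (ABS): |-5|=5, |-9|=9, |-13|=13, |-14|=14 -> [5, 9, 13, 14]

Answer: 5 9 13 14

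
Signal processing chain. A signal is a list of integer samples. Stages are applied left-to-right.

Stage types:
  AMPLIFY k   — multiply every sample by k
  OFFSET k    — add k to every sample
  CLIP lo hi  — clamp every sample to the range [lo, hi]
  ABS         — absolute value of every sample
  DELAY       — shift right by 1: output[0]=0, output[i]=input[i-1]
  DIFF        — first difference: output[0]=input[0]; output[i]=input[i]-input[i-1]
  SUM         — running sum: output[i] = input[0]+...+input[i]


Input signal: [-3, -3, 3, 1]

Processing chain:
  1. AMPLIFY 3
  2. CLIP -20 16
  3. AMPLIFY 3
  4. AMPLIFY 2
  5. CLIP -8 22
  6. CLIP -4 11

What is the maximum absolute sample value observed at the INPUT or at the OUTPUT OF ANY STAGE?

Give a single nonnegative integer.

Answer: 54

Derivation:
Input: [-3, -3, 3, 1] (max |s|=3)
Stage 1 (AMPLIFY 3): -3*3=-9, -3*3=-9, 3*3=9, 1*3=3 -> [-9, -9, 9, 3] (max |s|=9)
Stage 2 (CLIP -20 16): clip(-9,-20,16)=-9, clip(-9,-20,16)=-9, clip(9,-20,16)=9, clip(3,-20,16)=3 -> [-9, -9, 9, 3] (max |s|=9)
Stage 3 (AMPLIFY 3): -9*3=-27, -9*3=-27, 9*3=27, 3*3=9 -> [-27, -27, 27, 9] (max |s|=27)
Stage 4 (AMPLIFY 2): -27*2=-54, -27*2=-54, 27*2=54, 9*2=18 -> [-54, -54, 54, 18] (max |s|=54)
Stage 5 (CLIP -8 22): clip(-54,-8,22)=-8, clip(-54,-8,22)=-8, clip(54,-8,22)=22, clip(18,-8,22)=18 -> [-8, -8, 22, 18] (max |s|=22)
Stage 6 (CLIP -4 11): clip(-8,-4,11)=-4, clip(-8,-4,11)=-4, clip(22,-4,11)=11, clip(18,-4,11)=11 -> [-4, -4, 11, 11] (max |s|=11)
Overall max amplitude: 54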